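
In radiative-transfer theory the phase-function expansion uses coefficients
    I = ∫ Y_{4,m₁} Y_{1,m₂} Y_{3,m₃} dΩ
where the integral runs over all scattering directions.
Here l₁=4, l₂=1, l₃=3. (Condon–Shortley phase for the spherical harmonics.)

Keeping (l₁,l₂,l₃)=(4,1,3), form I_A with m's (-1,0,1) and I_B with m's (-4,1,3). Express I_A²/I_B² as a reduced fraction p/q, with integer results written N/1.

15/28

l's match ⇒ only the (l;m) 3-j factors differ between A and B.
A: triangle coeff Δ(4,1,3) = 1/252; Σ_t [1,1]: t=1:−1/48 = -1/48; (3j)²=5/84 [(4 1 3; -1 0 1)], sign=-1
B: triangle coeff Δ(4,1,3) = 1/252; Σ_t [2,2]: t=2:+1/1440 = 1/1440; (3j)²=1/9 [(4 1 3; -4 1 3)], sign=+1
I_A²/I_B² = (5/84)/(1/9) = 15/28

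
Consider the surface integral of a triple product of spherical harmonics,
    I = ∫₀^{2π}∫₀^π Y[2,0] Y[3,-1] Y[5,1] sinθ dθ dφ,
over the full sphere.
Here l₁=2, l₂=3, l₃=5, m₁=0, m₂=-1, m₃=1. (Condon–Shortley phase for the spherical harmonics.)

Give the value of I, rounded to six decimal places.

m-sum 0 ✓  L=10 even ✓  1≤5≤5 ✓
Π(2lᵢ+1) = 5×7×11 = 385
triangle coeff Δ(2,3,5) = 1/2310
Σ_t [0,0]: t=0:+1/144 = 1/144
(3j)²=10/231 [(2 3 5; 0 0 0)], sign=-1
Σ_t [0,0]: t=0:+1/192 = 1/192
(3j)²=3/77 [(2 3 5; 0 -1 1)], sign=+1
⇒ 4πI² = 50/77
I = (-1)√(50/77/(4π)) = -0.22731846

-0.227318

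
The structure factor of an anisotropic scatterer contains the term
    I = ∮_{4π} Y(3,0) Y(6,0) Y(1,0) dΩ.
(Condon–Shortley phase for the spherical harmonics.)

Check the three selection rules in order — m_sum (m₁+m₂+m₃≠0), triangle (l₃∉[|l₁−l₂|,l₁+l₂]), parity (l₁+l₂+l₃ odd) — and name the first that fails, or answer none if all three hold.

triangle

m₁+m₂+m₃ = 0 + 0 + 0 = 0  ✓
triangle: |3−6|=3 ≤ l₃=1 ≤ 3+6=9  ✗
parity: l₁+l₂+l₃ = 10 is even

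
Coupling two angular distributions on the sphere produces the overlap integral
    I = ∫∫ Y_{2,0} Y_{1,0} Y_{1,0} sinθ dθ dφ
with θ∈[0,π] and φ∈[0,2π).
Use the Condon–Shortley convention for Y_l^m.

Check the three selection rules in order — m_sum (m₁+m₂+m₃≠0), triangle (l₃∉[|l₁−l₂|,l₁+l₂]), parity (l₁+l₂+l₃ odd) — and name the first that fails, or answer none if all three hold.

azimuthal sum: 0 + 0 + 0 = 0  ✓
1 ≤ 1 ≤ 3 (triangle on l)  ✓
L = 2 + 1 + 1 = 4 (even)  ✓

none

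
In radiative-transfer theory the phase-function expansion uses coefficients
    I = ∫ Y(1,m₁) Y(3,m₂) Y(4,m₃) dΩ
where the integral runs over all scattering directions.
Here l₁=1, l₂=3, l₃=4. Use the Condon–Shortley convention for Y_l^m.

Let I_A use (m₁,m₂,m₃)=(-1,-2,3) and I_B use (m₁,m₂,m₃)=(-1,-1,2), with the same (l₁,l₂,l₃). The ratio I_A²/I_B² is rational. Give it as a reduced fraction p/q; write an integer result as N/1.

7/5

Same 1,3,4: normalisation and zero-m 3j drop out of the ratio.
A: Δ: 0! 2! 6! / 9! → 1/252; sum: t=0:+1/240 = 1/240; 3j²(1 3 4; -1 -2 3) = Δ·Π!·Σ² = 1/12  (sign -1)
B: Δ: 0! 2! 6! / 9! → 1/252; sum: t=0:+1/96 = 1/96; 3j²(1 3 4; -1 -1 2) = Δ·Π!·Σ² = 5/84  (sign +1)
I_A²/I_B² = (1/12)/(5/84) = 7/5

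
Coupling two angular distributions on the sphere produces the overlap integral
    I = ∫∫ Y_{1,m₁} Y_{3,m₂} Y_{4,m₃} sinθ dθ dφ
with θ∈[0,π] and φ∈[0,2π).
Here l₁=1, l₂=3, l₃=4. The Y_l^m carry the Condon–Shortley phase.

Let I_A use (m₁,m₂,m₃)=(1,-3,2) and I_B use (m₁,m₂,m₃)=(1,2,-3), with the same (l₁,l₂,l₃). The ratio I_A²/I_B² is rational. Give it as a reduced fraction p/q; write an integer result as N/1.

1/21

Same 1,3,4: normalisation and zero-m 3j drop out of the ratio.
A: Δ: 0! 2! 6! / 9! → 1/252; sum: t=0:+1/1440 = 1/1440; 3j²(1 3 4; 1 -3 2) = Δ·Π!·Σ² = 1/252  (sign +1)
B: Δ: 0! 2! 6! / 9! → 1/252; sum: t=0:+1/240 = 1/240; 3j²(1 3 4; 1 2 -3) = Δ·Π!·Σ² = 1/12  (sign -1)
I_A²/I_B² = (1/252)/(1/12) = 1/21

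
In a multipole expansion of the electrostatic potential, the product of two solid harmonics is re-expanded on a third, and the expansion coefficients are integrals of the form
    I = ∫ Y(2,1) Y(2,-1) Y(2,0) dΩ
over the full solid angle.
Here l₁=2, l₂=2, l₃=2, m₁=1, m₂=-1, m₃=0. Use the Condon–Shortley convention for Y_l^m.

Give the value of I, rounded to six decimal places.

-0.090112

Checks pass: Σm=0; 6 even; l₃=2∈[0,4].
(2·2+1)(2·2+1)(2·2+1) = 125
Δ: 2! 2! 2! / 7! → 1/630
sum: t=0:+1/8 t=1:−1/1 t=2:+1/8 = -3/4
3j²(2 2 2; 0 0 0) = Δ·Π!·Σ² = 2/35  (sign -1)
sum: t=0:+1/2 t=1:−1/4 = 1/4
3j²(2 2 2; 1 -1 0) = Δ·Π!·Σ² = 1/70  (sign +1)
combine: 4πI² = 125·2/35·1/70 = 5/49
take √, sign -1: I = -0.09011188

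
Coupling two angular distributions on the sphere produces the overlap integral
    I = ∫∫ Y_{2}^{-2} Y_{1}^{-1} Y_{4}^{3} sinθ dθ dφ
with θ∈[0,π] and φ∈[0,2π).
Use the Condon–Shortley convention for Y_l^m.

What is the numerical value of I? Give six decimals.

0.000000

l₃=4 ∉ [1,3] — triangle fails ⇒ I = 0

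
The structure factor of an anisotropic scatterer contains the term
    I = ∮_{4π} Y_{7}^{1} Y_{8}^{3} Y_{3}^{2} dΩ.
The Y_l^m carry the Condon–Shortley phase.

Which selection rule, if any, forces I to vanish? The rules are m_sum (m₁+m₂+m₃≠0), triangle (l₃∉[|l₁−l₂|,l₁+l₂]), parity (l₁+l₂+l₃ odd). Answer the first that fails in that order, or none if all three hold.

m_sum

azimuthal sum: 1 + 3 + 2 = 6  ✗
1 ≤ 3 ≤ 15 (triangle on l)
L = 7 + 8 + 3 = 18 (even)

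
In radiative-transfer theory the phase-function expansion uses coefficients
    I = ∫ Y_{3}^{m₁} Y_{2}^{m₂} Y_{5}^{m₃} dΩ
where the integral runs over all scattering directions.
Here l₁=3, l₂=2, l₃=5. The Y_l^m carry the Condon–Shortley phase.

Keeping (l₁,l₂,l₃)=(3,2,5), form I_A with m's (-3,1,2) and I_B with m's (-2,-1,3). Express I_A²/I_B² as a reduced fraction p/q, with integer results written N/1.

1/16

Shared (l₁,l₂,l₃)=(3,2,5): N and (l;000)² cancel in I_A²/I_B².
A: Δ = 0!·6!·4!/11! = 1/2310; Racah Σ t=0..0: t=0:+1/4320 = 1/4320; ⇒ 3j(3 2 5; -3 1 2)² = 1/330, sgn -1
B: Δ = 0!·6!·4!/11! = 1/2310; Racah Σ t=0..0: t=0:+1/720 = 1/720; ⇒ 3j(3 2 5; -2 -1 3)² = 8/165, sgn +1
I_A²/I_B² = (1/330)/(8/165) = 1/16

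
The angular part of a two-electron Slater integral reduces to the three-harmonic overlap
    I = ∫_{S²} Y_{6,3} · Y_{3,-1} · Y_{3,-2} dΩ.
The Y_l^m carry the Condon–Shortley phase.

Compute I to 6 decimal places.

-0.230476

Rules hold: Σm=0, L=12 even, 3≤3≤9.
N = 13·7·7 = 637
Δ = 6!·6!·0!/13! = 1/12012
Racah Σ t=3..3: t=3:−1/1296 = -1/1296
⇒ 3j(6 3 3; 0 0 0)² = 100/3003, sgn +1
Racah Σ t=2..2: t=2:+1/5760 = 1/5760
⇒ 3j(6 3 3; 3 -1 -2)² = 9/286, sgn -1
4πI² = N·(3j₀)²·(3jₘ)² = 1050/1573
I = -1·√(0.667514/4π) = -0.23047581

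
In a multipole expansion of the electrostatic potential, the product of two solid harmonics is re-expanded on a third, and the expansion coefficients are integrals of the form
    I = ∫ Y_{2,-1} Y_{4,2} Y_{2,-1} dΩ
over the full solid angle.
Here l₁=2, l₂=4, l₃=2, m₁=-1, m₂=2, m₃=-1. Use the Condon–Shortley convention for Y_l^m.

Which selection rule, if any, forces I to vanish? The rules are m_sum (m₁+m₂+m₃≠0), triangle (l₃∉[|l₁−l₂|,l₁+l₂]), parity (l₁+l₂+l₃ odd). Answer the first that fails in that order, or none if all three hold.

Σmᵢ = 0  ✓
l₃∈[|l₁−l₂|,l₁+l₂]=[2,6], have l₃=2  ✓
Σlᵢ = 8 ⇒ even  ✓

none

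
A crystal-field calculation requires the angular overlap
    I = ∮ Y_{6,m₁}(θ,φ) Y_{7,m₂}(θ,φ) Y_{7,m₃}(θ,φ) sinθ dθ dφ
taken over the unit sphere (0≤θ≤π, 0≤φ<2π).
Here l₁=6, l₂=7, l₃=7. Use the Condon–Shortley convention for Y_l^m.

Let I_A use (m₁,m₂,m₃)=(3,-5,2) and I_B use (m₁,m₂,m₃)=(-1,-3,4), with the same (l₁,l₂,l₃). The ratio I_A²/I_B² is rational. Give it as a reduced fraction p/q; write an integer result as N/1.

5/1

Same 6,7,7: normalisation and zero-m 3j drop out of the ratio.
A: Δ: 6! 6! 8! / 21! → 1/2444321880; sum: t=0:+1/37324800 t=1:−1/29030400 t=2:+1/232243200 = -1/298598400; 3j²(6 7 7; 3 -5 2) = Δ·Π!·Σ² = 7/16796  (sign +1)
B: Δ: 6! 6! 8! / 21! → 1/2444321880; sum: t=1:−1/62208000 t=2:+1/8294400 t=3:−1/8709120 t=4:+1/69672960 = 1/248832000; 3j²(6 7 7; -1 -3 4) = Δ·Π!·Σ² = 7/83980  (sign -1)
I_A²/I_B² = (7/16796)/(7/83980) = 5/1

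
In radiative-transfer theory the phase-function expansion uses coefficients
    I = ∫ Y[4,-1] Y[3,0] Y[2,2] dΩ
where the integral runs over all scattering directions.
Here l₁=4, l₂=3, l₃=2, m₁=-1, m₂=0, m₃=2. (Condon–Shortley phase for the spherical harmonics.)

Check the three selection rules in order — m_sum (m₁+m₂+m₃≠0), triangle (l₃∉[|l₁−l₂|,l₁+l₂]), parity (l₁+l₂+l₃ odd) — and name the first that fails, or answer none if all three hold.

Σmᵢ = 1  ✗
l₃∈[|l₁−l₂|,l₁+l₂]=[1,7], have l₃=2
Σlᵢ = 9 ⇒ odd

m_sum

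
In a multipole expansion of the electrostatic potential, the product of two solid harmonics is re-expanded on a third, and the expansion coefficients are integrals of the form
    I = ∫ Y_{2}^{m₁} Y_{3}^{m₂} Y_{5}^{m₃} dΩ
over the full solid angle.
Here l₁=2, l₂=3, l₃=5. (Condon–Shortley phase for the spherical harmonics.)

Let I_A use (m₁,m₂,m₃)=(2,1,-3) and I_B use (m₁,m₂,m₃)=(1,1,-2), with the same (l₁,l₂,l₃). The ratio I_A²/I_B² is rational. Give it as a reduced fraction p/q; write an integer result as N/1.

2/3

Shared (l₁,l₂,l₃)=(2,3,5): N and (l;000)² cancel in I_A²/I_B².
A: Δ = 0!·4!·6!/11! = 1/2310; Racah Σ t=0..0: t=0:+1/1152 = 1/1152; ⇒ 3j(2 3 5; 2 1 -3)² = 1/33, sgn +1
B: Δ = 0!·4!·6!/11! = 1/2310; Racah Σ t=0..0: t=0:+1/288 = 1/288; ⇒ 3j(2 3 5; 1 1 -2)² = 1/22, sgn -1
I_A²/I_B² = (1/33)/(1/22) = 2/3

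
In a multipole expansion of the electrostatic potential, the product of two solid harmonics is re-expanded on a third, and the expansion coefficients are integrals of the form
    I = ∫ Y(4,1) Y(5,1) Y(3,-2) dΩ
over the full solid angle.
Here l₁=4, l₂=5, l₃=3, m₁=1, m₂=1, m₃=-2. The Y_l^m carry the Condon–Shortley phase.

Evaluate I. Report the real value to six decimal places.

m-sum 0 ✓  L=12 even ✓  1≤3≤9 ✓
Π(2lᵢ+1) = 9×11×7 = 693
triangle coeff Δ(4,5,3) = 1/180180
Σ_t [2,4]: t=2:+1/576 t=3:−1/144 t=4:+1/576 = -1/288
(3j)²=20/1001 [(4 5 3; 0 0 0)], sign=+1
Σ_t [2,3]: t=2:+1/1152 t=3:−1/432 = -5/3456
(3j)²=625/36036 [(4 5 3; 1 1 -2)], sign=+1
⇒ 4πI² = 3125/13013
I = (+1)√(3125/13013/(4π)) = 0.13823925

0.138239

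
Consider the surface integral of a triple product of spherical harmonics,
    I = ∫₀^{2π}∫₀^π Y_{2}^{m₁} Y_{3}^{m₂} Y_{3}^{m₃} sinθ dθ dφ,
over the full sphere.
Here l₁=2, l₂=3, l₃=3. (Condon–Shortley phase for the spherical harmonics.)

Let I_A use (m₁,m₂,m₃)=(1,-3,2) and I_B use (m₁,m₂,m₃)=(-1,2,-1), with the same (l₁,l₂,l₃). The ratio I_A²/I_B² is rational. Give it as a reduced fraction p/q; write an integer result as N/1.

Same 2,3,3: normalisation and zero-m 3j drop out of the ratio.
A: Δ: 2! 2! 4! / 9! → 1/3780; sum: t=0:+1/48 = 1/48; 3j²(2 3 3; 1 -3 2) = Δ·Π!·Σ² = 5/84  (sign -1)
B: Δ: 2! 2! 4! / 9! → 1/3780; sum: t=1:−1/48 t=2:+1/12 = 1/16; 3j²(2 3 3; -1 2 -1) = Δ·Π!·Σ² = 1/28  (sign +1)
I_A²/I_B² = (5/84)/(1/28) = 5/3

5/3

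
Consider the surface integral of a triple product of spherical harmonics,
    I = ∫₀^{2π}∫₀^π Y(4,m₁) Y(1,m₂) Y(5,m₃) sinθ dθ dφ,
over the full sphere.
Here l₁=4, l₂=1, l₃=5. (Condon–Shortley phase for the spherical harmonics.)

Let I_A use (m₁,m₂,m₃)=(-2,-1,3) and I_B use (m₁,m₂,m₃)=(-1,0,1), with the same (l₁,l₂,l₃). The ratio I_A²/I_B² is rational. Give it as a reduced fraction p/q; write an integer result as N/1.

7/6

Shared (l₁,l₂,l₃)=(4,1,5): N and (l;000)² cancel in I_A²/I_B².
A: Δ = 0!·8!·2!/11! = 1/495; Racah Σ t=0..0: t=0:+1/2880 = 1/2880; ⇒ 3j(4 1 5; -2 -1 3)² = 28/495, sgn +1
B: Δ = 0!·8!·2!/11! = 1/495; Racah Σ t=0..0: t=0:+1/720 = 1/720; ⇒ 3j(4 1 5; -1 0 1)² = 8/165, sgn +1
I_A²/I_B² = (28/495)/(8/165) = 7/6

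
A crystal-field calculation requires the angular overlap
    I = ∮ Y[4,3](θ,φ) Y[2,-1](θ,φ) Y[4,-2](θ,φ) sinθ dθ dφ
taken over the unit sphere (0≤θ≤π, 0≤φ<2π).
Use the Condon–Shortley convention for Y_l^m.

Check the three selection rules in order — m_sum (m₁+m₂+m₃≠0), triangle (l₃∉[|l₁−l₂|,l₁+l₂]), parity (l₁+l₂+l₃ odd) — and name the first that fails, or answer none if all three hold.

none

azimuthal sum: 3 − 1 − 2 = 0  ✓
2 ≤ 4 ≤ 6 (triangle on l)  ✓
L = 4 + 2 + 4 = 10 (even)  ✓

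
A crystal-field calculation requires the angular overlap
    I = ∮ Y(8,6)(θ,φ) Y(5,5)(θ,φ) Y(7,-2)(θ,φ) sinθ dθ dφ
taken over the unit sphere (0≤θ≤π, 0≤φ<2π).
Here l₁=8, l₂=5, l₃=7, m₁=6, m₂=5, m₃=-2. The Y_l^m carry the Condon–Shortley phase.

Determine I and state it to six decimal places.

6 + 5 − 2 = 9 ≠ 0: azimuthal integral kills it; I = 0

0.000000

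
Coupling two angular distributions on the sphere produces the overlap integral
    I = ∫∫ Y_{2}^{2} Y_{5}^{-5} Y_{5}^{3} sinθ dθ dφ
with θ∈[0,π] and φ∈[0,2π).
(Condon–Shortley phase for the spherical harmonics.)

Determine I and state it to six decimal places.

0.088588

m-sum 0 ✓  L=12 even ✓  3≤5≤7 ✓
Π(2lᵢ+1) = 5×11×11 = 605
triangle coeff Δ(2,5,5) = 1/38610
Σ_t [0,2]: t=0:+1/2880 t=1:−1/576 t=2:+1/2880 = -1/960
(3j)²=10/429 [(2 5 5; 0 0 0)], sign=+1
Σ_t [0,0]: t=0:+1/161280 = 1/161280
(3j)²=1/143 [(2 5 5; 2 -5 3)], sign=+1
⇒ 4πI² = 50/507
I = (+1)√(50/507/(4π)) = 0.08858824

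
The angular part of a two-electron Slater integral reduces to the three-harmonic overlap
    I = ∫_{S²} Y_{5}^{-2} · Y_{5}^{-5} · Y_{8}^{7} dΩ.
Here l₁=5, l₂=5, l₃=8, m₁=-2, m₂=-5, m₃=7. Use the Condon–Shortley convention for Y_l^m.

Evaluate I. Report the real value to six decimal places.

m-sum 0 ✓  L=18 even ✓  0≤8≤10 ✓
Π(2lᵢ+1) = 11×11×17 = 2057
triangle coeff Δ(5,5,8) = 1/37413090
Σ_t [0,2]: t=0:+1/1036800 t=1:−1/331776 t=2:+1/1036800 = -1/921600
(3j)²=490/46189 [(5 5 8; 0 0 0)], sign=-1
Σ_t [0,0]: t=0:+1/406425600 = 1/406425600
(3j)²=15/646 [(5 5 8; -2 -5 7)], sign=-1
⇒ 4πI² = 40425/79781
I = (+1)√(40425/79781/(4π)) = 0.20080307

0.200803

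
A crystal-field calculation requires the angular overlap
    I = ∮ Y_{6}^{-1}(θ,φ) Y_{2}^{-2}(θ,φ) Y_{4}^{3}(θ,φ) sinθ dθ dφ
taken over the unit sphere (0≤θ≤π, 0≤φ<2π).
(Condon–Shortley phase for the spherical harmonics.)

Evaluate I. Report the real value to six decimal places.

Rules hold: Σm=0, L=12 even, 4≤4≤8.
N = 13·5·9 = 585
Δ = 4!·8!·0!/13! = 1/6435
Racah Σ t=2..2: t=2:+1/2304 = 1/2304
⇒ 3j(6 2 4; 0 0 0)² = 5/143, sgn +1
Racah Σ t=0..0: t=0:+1/120960 = 1/120960
⇒ 3j(6 2 4; -1 -2 3)² = 1/1287, sgn -1
4πI² = N·(3j₀)²·(3jₘ)² = 25/1573
I = -1·√(0.0158932/4π) = -0.03556319

-0.035563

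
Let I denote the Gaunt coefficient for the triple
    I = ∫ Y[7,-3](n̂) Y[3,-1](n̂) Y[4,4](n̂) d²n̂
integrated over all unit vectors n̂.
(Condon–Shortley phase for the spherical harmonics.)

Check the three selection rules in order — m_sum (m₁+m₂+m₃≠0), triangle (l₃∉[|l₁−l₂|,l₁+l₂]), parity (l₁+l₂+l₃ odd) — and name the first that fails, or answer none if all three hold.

none

Σmᵢ = 0  ✓
l₃∈[|l₁−l₂|,l₁+l₂]=[4,10], have l₃=4  ✓
Σlᵢ = 14 ⇒ even  ✓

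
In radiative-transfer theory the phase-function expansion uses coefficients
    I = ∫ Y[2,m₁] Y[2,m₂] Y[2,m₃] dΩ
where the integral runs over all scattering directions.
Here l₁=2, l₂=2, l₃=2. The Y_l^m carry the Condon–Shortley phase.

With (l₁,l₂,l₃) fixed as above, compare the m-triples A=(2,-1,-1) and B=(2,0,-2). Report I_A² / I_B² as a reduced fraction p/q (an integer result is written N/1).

3/2

Shared (l₁,l₂,l₃)=(2,2,2): N and (l;000)² cancel in I_A²/I_B².
A: Δ = 2!·2!·2!/7! = 1/630; Racah Σ t=0..0: t=0:+1/4 = 1/4; ⇒ 3j(2 2 2; 2 -1 -1)² = 3/35, sgn -1
B: Δ = 2!·2!·2!/7! = 1/630; Racah Σ t=0..0: t=0:+1/8 = 1/8; ⇒ 3j(2 2 2; 2 0 -2)² = 2/35, sgn +1
I_A²/I_B² = (3/35)/(2/35) = 3/2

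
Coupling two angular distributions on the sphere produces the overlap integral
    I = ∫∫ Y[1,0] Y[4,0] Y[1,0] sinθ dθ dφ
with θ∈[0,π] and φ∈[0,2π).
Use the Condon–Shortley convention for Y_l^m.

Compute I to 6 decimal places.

triangle: need 3≤l₃≤5, have 1; I=0

0.000000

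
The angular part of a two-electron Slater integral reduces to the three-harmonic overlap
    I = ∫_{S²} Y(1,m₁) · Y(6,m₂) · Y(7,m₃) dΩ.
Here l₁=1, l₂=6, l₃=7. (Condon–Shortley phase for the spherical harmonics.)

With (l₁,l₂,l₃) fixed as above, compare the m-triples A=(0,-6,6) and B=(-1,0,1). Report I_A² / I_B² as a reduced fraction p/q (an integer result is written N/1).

l's match ⇒ only the (l;m) 3-j factors differ between A and B.
A: triangle coeff Δ(1,6,7) = 1/1365; Σ_t [0,0]: t=0:+1/479001600 = 1/479001600; (3j)²=1/105 [(1 6 7; 0 -6 6)], sign=-1
B: triangle coeff Δ(1,6,7) = 1/1365; Σ_t [0,0]: t=0:+1/1036800 = 1/1036800; (3j)²=4/195 [(1 6 7; -1 0 1)], sign=+1
I_A²/I_B² = (1/105)/(4/195) = 13/28

13/28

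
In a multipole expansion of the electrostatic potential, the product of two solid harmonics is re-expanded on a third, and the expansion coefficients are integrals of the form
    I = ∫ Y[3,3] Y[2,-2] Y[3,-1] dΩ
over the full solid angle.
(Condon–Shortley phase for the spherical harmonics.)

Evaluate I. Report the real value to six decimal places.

0.132981

m-sum 0 ✓  L=8 even ✓  1≤3≤5 ✓
Π(2lᵢ+1) = 7×5×7 = 245
triangle coeff Δ(3,2,3) = 1/3780
Σ_t [0,2]: t=0:+1/24 t=1:−1/4 t=2:+1/24 = -1/6
(3j)²=4/105 [(3 2 3; 0 0 0)], sign=+1
Σ_t [0,0]: t=0:+1/96 = 1/96
(3j)²=1/42 [(3 2 3; 3 -2 -1)], sign=+1
⇒ 4πI² = 2/9
I = (+1)√(2/9/(4π)) = 0.13298076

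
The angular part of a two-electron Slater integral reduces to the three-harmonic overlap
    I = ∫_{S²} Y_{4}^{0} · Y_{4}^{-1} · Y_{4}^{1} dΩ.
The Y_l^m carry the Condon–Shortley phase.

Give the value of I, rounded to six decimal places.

m-sum 0 ✓  L=12 even ✓  0≤4≤8 ✓
Π(2lᵢ+1) = 9×9×9 = 729
triangle coeff Δ(4,4,4) = 1/450450
Σ_t [0,4]: t=0:+1/13824 t=1:−1/216 t=2:+1/64 t=3:−1/216 t=4:+1/13824 = 5/768
(3j)²=18/1001 [(4 4 4; 0 0 0)], sign=+1
Σ_t [0,3]: t=0:+1/3456 t=1:−1/144 t=2:+1/96 t=3:−1/864 = 1/384
(3j)²=9/2002 [(4 4 4; 0 -1 1)], sign=-1
⇒ 4πI² = 59049/1002001
I = (-1)√(59049/1002001/(4π)) = -0.06848055

-0.068481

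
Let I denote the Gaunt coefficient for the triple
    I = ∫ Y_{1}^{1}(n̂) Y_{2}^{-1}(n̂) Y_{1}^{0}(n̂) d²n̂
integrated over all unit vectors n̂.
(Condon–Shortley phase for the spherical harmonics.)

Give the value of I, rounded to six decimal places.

-0.218510

Rules hold: Σm=0, L=4 even, 1≤1≤3.
N = 3·5·3 = 45
Δ = 2!·0!·2!/5! = 1/30
Racah Σ t=1..1: t=1:−1/1 = -1/1
⇒ 3j(1 2 1; 0 0 0)² = 2/15, sgn +1
Racah Σ t=0..0: t=0:+1/2 = 1/2
⇒ 3j(1 2 1; 1 -1 0)² = 1/10, sgn -1
4πI² = N·(3j₀)²·(3jₘ)² = 3/5
I = -1·√(0.6/4π) = -0.21850969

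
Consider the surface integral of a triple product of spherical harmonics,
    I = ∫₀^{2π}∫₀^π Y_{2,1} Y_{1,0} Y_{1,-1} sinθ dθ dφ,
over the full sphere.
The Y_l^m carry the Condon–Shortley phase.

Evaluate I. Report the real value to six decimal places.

-0.218510

Checks pass: Σm=0; 4 even; l₃=1∈[1,3].
(2·2+1)(2·1+1)(2·1+1) = 45
Δ: 2! 2! 0! / 5! → 1/30
sum: t=1:−1/1 = -1/1
3j²(2 1 1; 0 0 0) = Δ·Π!·Σ² = 2/15  (sign +1)
sum: t=1:−1/2 = -1/2
3j²(2 1 1; 1 0 -1) = Δ·Π!·Σ² = 1/10  (sign -1)
combine: 4πI² = 45·2/15·1/10 = 3/5
take √, sign -1: I = -0.21850969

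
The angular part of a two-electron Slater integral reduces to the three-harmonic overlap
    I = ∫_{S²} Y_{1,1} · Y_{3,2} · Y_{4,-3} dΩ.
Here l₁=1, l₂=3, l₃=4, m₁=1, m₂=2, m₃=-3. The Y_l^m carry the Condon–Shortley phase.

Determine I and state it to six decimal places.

-0.282095

m-sum 0 ✓  L=8 even ✓  2≤4≤4 ✓
Π(2lᵢ+1) = 3×7×9 = 189
triangle coeff Δ(1,3,4) = 1/252
Σ_t [0,0]: t=0:+1/36 = 1/36
(3j)²=4/63 [(1 3 4; 0 0 0)], sign=+1
Σ_t [0,0]: t=0:+1/240 = 1/240
(3j)²=1/12 [(1 3 4; 1 2 -3)], sign=-1
⇒ 4πI² = 1/1
I = (-1)√(1/1/(4π)) = -0.28209479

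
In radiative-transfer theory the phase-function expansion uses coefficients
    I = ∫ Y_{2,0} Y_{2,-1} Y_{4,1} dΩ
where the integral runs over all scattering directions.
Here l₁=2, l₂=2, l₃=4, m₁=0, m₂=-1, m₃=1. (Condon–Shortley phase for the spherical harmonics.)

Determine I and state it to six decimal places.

-0.220728

Rules hold: Σm=0, L=8 even, 0≤4≤4.
N = 5·5·9 = 225
Δ = 0!·4!·4!/9! = 1/630
Racah Σ t=0..0: t=0:+1/16 = 1/16
⇒ 3j(2 2 4; 0 0 0)² = 2/35, sgn +1
Racah Σ t=0..0: t=0:+1/24 = 1/24
⇒ 3j(2 2 4; 0 -1 1)² = 1/21, sgn -1
4πI² = N·(3j₀)²·(3jₘ)² = 30/49
I = -1·√(0.612245/4π) = -0.22072812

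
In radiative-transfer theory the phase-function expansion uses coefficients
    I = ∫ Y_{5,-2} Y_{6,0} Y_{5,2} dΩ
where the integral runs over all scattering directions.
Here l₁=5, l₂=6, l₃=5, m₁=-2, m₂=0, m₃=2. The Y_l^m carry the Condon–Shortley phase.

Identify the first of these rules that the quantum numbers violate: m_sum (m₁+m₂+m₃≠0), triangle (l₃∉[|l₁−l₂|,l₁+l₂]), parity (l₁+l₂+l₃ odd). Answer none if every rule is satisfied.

none

Σmᵢ = 0  ✓
l₃∈[|l₁−l₂|,l₁+l₂]=[1,11], have l₃=5  ✓
Σlᵢ = 16 ⇒ even  ✓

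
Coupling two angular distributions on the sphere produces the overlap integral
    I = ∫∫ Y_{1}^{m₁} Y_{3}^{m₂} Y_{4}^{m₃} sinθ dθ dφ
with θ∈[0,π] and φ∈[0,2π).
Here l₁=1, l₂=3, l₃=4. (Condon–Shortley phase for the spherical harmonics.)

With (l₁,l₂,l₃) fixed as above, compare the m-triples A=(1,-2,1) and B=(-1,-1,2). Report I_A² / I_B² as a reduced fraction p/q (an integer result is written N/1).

Same 1,3,4: normalisation and zero-m 3j drop out of the ratio.
A: Δ: 0! 2! 6! / 9! → 1/252; sum: t=0:+1/240 = 1/240; 3j²(1 3 4; 1 -2 1) = Δ·Π!·Σ² = 1/84  (sign -1)
B: Δ: 0! 2! 6! / 9! → 1/252; sum: t=0:+1/96 = 1/96; 3j²(1 3 4; -1 -1 2) = Δ·Π!·Σ² = 5/84  (sign +1)
I_A²/I_B² = (1/84)/(5/84) = 1/5

1/5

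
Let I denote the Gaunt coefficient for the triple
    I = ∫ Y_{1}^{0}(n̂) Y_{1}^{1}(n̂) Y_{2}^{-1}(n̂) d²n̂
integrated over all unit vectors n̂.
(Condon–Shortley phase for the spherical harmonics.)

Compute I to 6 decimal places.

m-sum 0 ✓  L=4 even ✓  0≤2≤2 ✓
Π(2lᵢ+1) = 3×3×5 = 45
triangle coeff Δ(1,1,2) = 1/30
Σ_t [0,0]: t=0:+1/1 = 1/1
(3j)²=2/15 [(1 1 2; 0 0 0)], sign=+1
Σ_t [0,0]: t=0:+1/2 = 1/2
(3j)²=1/10 [(1 1 2; 0 1 -1)], sign=-1
⇒ 4πI² = 3/5
I = (-1)√(3/5/(4π)) = -0.21850969

-0.218510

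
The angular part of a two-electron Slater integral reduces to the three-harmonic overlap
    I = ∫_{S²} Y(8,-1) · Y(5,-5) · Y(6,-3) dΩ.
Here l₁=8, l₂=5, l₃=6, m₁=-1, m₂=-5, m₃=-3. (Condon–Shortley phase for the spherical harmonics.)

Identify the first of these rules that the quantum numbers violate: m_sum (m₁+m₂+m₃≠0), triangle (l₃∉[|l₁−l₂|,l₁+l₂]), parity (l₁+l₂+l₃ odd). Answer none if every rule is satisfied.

m_sum

azimuthal sum: -1 − 5 − 3 = -9  ✗
3 ≤ 6 ≤ 13 (triangle on l)
L = 8 + 5 + 6 = 19 (odd)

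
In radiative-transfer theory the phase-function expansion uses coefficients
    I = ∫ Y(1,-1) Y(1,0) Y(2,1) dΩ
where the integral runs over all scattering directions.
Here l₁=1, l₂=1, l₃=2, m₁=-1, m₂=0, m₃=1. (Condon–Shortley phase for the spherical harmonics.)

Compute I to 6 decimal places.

Checks pass: Σm=0; 4 even; l₃=2∈[0,2].
(2·1+1)(2·1+1)(2·2+1) = 45
Δ: 0! 2! 2! / 5! → 1/30
sum: t=0:+1/1 = 1/1
3j²(1 1 2; 0 0 0) = Δ·Π!·Σ² = 2/15  (sign +1)
sum: t=0:+1/2 = 1/2
3j²(1 1 2; -1 0 1) = Δ·Π!·Σ² = 1/10  (sign -1)
combine: 4πI² = 45·2/15·1/10 = 3/5
take √, sign -1: I = -0.21850969

-0.218510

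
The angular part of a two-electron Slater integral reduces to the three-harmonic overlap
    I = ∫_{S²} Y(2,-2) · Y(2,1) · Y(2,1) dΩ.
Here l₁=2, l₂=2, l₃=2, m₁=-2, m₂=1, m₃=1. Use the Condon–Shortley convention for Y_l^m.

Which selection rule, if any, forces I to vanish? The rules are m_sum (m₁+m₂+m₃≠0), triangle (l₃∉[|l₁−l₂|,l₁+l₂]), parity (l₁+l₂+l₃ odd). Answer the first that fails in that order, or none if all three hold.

Σmᵢ = 0  ✓
l₃∈[|l₁−l₂|,l₁+l₂]=[0,4], have l₃=2  ✓
Σlᵢ = 6 ⇒ even  ✓

none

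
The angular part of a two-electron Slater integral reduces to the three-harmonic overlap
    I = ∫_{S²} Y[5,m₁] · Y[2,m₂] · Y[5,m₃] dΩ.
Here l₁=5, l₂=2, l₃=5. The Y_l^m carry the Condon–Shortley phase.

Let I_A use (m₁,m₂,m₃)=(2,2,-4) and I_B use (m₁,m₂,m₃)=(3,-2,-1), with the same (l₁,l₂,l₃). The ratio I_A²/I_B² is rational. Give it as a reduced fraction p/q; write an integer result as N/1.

9/14

Same 5,2,5: normalisation and zero-m 3j drop out of the ratio.
A: Δ: 2! 8! 2! / 13! → 1/38610; sum: t=2:+1/20160 = 1/20160; 3j²(5 2 5; 2 2 -4) = Δ·Π!·Σ² = 12/715  (sign -1)
B: Δ: 2! 8! 2! / 13! → 1/38610; sum: t=0:+1/5760 = 1/5760; 3j²(5 2 5; 3 -2 -1) = Δ·Π!·Σ² = 56/2145  (sign +1)
I_A²/I_B² = (12/715)/(56/2145) = 9/14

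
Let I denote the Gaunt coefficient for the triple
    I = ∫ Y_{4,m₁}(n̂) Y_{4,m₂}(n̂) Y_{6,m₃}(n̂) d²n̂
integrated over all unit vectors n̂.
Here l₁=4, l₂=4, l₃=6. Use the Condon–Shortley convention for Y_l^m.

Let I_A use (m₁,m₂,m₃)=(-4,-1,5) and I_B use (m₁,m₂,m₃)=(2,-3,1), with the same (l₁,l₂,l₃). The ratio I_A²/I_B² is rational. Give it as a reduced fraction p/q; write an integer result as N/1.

264/169

Same 4,4,6: normalisation and zero-m 3j drop out of the ratio.
A: Δ: 2! 6! 6! / 15! → 1/1261260; sum: t=2:+1/172800 = 1/172800; 3j²(4 4 6; -4 -1 5) = Δ·Π!·Σ² = 2/65  (sign -1)
B: Δ: 2! 6! 6! / 15! → 1/1261260; sum: t=0:+1/11520 t=1:−1/86400 = 13/172800; 3j²(4 4 6; 2 -3 1) = Δ·Π!·Σ² = 13/660  (sign -1)
I_A²/I_B² = (2/65)/(13/660) = 264/169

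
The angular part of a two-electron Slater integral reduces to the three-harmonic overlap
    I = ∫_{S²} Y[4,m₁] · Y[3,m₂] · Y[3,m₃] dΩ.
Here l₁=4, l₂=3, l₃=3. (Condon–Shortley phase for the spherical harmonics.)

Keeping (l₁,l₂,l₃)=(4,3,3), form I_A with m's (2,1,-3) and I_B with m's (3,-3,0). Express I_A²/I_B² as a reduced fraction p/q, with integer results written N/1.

Shared (l₁,l₂,l₃)=(4,3,3): N and (l;000)² cancel in I_A²/I_B².
A: Δ = 4!·4!·2!/11! = 1/34650; Racah Σ t=2..2: t=2:+1/192 = 1/192; ⇒ 3j(4 3 3; 2 1 -3)² = 3/77, sgn +1
B: Δ = 4!·4!·2!/11! = 1/34650; Racah Σ t=0..0: t=0:+1/288 = 1/288; ⇒ 3j(4 3 3; 3 -3 0)² = 1/22, sgn -1
I_A²/I_B² = (3/77)/(1/22) = 6/7

6/7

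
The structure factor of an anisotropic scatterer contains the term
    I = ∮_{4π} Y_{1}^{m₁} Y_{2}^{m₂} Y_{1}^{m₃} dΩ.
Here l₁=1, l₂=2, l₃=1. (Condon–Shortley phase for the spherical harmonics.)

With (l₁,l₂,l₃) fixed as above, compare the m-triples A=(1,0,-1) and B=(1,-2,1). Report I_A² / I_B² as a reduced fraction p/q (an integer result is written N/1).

1/6

Shared (l₁,l₂,l₃)=(1,2,1): N and (l;000)² cancel in I_A²/I_B².
A: Δ = 2!·0!·2!/5! = 1/30; Racah Σ t=0..0: t=0:+1/4 = 1/4; ⇒ 3j(1 2 1; 1 0 -1)² = 1/30, sgn +1
B: Δ = 2!·0!·2!/5! = 1/30; Racah Σ t=0..0: t=0:+1/4 = 1/4; ⇒ 3j(1 2 1; 1 -2 1)² = 1/5, sgn +1
I_A²/I_B² = (1/30)/(1/5) = 1/6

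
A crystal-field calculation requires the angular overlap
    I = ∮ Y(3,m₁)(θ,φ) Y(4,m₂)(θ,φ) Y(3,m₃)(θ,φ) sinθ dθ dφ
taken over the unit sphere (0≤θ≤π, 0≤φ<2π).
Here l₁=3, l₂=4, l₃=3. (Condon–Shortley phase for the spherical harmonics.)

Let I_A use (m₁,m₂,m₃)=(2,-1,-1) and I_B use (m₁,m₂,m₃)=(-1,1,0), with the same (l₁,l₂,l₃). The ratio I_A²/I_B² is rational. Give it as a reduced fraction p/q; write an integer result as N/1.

Same 3,4,3: normalisation and zero-m 3j drop out of the ratio.
A: Δ: 4! 2! 4! / 11! → 1/34650; sum: t=0:+1/144 t=1:−1/48 = -1/72; 3j²(3 4 3; 2 -1 -1) = Δ·Π!·Σ² = 16/693  (sign -1)
B: Δ: 4! 2! 4! / 11! → 1/34650; sum: t=2:+1/48 t=3:−1/24 t=4:+1/288 = -5/288; 3j²(3 4 3; -1 1 0) = Δ·Π!·Σ² = 5/462  (sign +1)
I_A²/I_B² = (16/693)/(5/462) = 32/15

32/15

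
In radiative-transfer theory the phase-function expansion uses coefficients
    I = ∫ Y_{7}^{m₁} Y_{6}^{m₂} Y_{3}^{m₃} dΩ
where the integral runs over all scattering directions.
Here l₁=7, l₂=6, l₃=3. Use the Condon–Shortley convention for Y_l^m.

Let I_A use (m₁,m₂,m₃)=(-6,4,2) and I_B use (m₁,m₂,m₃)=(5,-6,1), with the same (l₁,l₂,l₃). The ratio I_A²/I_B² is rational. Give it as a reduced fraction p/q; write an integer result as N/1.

520/297

Same 7,6,3: normalisation and zero-m 3j drop out of the ratio.
A: Δ: 10! 4! 2! / 17! → 1/2042040; sum: t=9:−1/8709120 t=10:+1/43545600 = -1/10886400; 3j²(7 6 3; -6 4 2) = Δ·Π!·Σ² = 8/357  (sign +1)
B: Δ: 10! 4! 2! / 17! → 1/2042040; sum: t=0:+1/29030400 = 1/29030400; 3j²(7 6 3; 5 -6 1) = Δ·Π!·Σ² = 99/7735  (sign +1)
I_A²/I_B² = (8/357)/(99/7735) = 520/297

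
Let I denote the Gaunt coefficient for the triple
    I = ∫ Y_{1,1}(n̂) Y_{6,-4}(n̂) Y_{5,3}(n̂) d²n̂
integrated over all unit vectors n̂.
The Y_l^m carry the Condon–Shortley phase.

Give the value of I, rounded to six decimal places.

Checks pass: Σm=0; 12 even; l₃=5∈[5,7].
(2·1+1)(2·6+1)(2·5+1) = 429
Δ: 2! 0! 10! / 13! → 1/858
sum: t=1:−1/14400 = -1/14400
3j²(1 6 5; 0 0 0) = Δ·Π!·Σ² = 6/143  (sign +1)
sum: t=0:+1/161280 = 1/161280
3j²(1 6 5; 1 -4 3) = Δ·Π!·Σ² = 15/286  (sign +1)
combine: 4πI² = 429·6/143·15/286 = 135/143
take √, sign +1: I = 0.27409047

0.274090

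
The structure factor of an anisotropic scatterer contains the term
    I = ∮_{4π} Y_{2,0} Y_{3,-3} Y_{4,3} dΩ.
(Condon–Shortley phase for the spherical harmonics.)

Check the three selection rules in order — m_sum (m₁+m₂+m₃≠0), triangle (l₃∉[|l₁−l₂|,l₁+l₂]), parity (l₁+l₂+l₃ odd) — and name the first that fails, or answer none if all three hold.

parity

m₁+m₂+m₃ = 0 − 3 + 3 = 0  ✓
triangle: |2−3|=1 ≤ l₃=4 ≤ 2+3=5  ✓
parity: l₁+l₂+l₃ = 9 is odd  ✗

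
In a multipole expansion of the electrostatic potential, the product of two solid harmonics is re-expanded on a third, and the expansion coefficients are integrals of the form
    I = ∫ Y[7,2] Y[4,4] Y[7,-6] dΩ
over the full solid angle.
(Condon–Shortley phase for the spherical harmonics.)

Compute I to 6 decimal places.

Checks pass: Σm=0; 18 even; l₃=7∈[3,11].
(2·7+1)(2·4+1)(2·7+1) = 2025
Δ: 4! 10! 4! / 19! → 1/58198140
sum: t=0:+1/17418240 t=1:−1/622080 t=2:+1/230400 t=3:−1/622080 t=4:+1/17418240 = 1/806400
3j²(7 4 7; 0 0 0) = Δ·Π!·Σ² = 2268/230945  (sign -1)
sum: t=4:+1/209018880 = 1/209018880
3j²(7 4 7; 2 4 -6) = Δ·Π!·Σ² = 25/5814  (sign -1)
combine: 4πI² = 2025·2268/230945·25/5814 = 1275750/14919047
take √, sign +1: I = 0.08249114

0.082491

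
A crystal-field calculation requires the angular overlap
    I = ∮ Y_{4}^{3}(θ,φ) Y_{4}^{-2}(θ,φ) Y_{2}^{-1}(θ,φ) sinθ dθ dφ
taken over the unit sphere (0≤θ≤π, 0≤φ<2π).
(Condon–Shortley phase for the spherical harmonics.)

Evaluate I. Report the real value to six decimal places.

-0.187702

Rules hold: Σm=0, L=10 even, 0≤2≤8.
N = 9·9·5 = 405
Δ = 6!·2!·2!/11! = 1/13860
Racah Σ t=2..4: t=2:+1/192 t=3:−1/36 t=4:+1/192 = -5/288
⇒ 3j(4 4 2; 0 0 0)² = 20/693, sgn -1
Racah Σ t=0..1: t=0:+1/1440 t=1:−1/240 = -1/288
⇒ 3j(4 4 2; 3 -2 -1)² = 5/132, sgn +1
4πI² = N·(3j₀)²·(3jₘ)² = 375/847
I = -1·√(0.442739/4π) = -0.18770204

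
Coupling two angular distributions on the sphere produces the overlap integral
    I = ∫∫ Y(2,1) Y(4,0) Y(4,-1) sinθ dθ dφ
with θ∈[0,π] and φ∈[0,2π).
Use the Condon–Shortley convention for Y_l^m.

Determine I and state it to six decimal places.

-0.044869

Rules hold: Σm=0, L=10 even, 2≤4≤6.
N = 5·9·9 = 405
Δ = 2!·2!·6!/11! = 1/13860
Racah Σ t=0..2: t=0:+1/192 t=1:−1/36 t=2:+1/192 = -5/288
⇒ 3j(2 4 4; 0 0 0)² = 20/693, sgn -1
Racah Σ t=0..1: t=0:+1/96 t=1:−1/72 = -1/288
⇒ 3j(2 4 4; 1 0 -1)² = 1/462, sgn +1
4πI² = N·(3j₀)²·(3jₘ)² = 150/5929
I = -1·√(0.0252994/4π) = -0.04486937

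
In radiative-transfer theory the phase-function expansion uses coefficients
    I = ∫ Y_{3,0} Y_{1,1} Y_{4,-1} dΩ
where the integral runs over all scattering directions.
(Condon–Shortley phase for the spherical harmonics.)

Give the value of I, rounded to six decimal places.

-0.194664

Checks pass: Σm=0; 8 even; l₃=4∈[2,4].
(2·3+1)(2·1+1)(2·4+1) = 189
Δ: 0! 6! 2! / 9! → 1/252
sum: t=0:+1/36 = 1/36
3j²(3 1 4; 0 0 0) = Δ·Π!·Σ² = 4/63  (sign +1)
sum: t=0:+1/72 = 1/72
3j²(3 1 4; 0 1 -1) = Δ·Π!·Σ² = 5/126  (sign -1)
combine: 4πI² = 189·4/63·5/126 = 10/21
take √, sign -1: I = -0.19466390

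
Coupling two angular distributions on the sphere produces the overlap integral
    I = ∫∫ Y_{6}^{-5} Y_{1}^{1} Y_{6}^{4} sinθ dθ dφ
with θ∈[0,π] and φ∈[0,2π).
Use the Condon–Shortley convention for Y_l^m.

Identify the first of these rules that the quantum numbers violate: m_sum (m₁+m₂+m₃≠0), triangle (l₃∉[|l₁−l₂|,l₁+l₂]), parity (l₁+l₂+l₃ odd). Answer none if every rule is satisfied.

Σmᵢ = 0  ✓
l₃∈[|l₁−l₂|,l₁+l₂]=[5,7], have l₃=6  ✓
Σlᵢ = 13 ⇒ odd  ✗

parity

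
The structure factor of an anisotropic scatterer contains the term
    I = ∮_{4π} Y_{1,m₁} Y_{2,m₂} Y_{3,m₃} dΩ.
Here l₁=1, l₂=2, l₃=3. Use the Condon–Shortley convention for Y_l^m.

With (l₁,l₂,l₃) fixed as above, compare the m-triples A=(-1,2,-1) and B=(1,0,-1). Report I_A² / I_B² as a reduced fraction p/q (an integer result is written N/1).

1/6

Same 1,2,3: normalisation and zero-m 3j drop out of the ratio.
A: Δ: 0! 2! 4! / 7! → 1/105; sum: t=0:+1/48 = 1/48; 3j²(1 2 3; -1 2 -1) = Δ·Π!·Σ² = 1/105  (sign +1)
B: Δ: 0! 2! 4! / 7! → 1/105; sum: t=0:+1/8 = 1/8; 3j²(1 2 3; 1 0 -1) = Δ·Π!·Σ² = 2/35  (sign +1)
I_A²/I_B² = (1/105)/(2/35) = 1/6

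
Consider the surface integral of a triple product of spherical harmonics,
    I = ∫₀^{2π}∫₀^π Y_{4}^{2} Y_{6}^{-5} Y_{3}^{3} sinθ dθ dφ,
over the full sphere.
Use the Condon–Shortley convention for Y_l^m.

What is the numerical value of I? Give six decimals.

0.000000

Σlᵢ=13 odd — θ-integrand is odd under cosθ→−cosθ; I=0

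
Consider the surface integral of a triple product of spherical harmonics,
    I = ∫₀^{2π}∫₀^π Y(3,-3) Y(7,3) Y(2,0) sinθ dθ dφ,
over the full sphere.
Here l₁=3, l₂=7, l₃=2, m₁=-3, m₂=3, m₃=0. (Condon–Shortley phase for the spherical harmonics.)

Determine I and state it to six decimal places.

l₃=2 ∉ [4,10] — triangle fails ⇒ I = 0

0.000000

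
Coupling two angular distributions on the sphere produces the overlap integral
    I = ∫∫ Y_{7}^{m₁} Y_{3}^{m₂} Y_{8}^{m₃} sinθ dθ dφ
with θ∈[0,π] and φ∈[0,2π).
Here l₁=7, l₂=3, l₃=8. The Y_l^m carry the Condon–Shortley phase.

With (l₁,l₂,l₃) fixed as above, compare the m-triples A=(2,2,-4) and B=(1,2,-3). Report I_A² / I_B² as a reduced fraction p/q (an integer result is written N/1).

5/18

l's match ⇒ only the (l;m) 3-j factors differ between A and B.
A: triangle coeff Δ(7,3,8) = 1/5290740; Σ_t [1,2]: t=1:−1/23224320 t=2:+1/26127360 = -1/209018880; (3j)²=275/1058148 [(7 3 8; 2 2 -4)], sign=-1
B: triangle coeff Δ(7,3,8) = 1/5290740; Σ_t [1,2]: t=1:−1/14515200 t=2:+1/11612160 = 1/58060800; (3j)²=55/58786 [(7 3 8; 1 2 -3)], sign=-1
I_A²/I_B² = (275/1058148)/(55/58786) = 5/18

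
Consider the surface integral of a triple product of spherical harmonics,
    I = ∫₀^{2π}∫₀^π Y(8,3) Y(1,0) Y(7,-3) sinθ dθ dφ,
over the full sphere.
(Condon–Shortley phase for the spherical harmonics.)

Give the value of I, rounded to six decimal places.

-0.226917

Rules hold: Σm=0, L=16 even, 7≤7≤9.
N = 17·3·15 = 765
Δ = 2!·14!·0!/17! = 1/2040
Racah Σ t=1..1: t=1:−1/25401600 = -1/25401600
⇒ 3j(8 1 7; 0 0 0)² = 8/255, sgn +1
Racah Σ t=1..1: t=1:−1/87091200 = -1/87091200
⇒ 3j(8 1 7; 3 0 -3)² = 11/408, sgn -1
4πI² = N·(3j₀)²·(3jₘ)² = 11/17
I = -1·√(0.647059/4π) = -0.22691696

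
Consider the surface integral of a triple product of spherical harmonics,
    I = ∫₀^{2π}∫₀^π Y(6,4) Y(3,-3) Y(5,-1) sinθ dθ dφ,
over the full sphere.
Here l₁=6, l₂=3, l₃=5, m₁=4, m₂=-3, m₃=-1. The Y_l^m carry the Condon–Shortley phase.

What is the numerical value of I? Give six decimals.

-0.190675

m-sum 0 ✓  L=14 even ✓  3≤5≤9 ✓
Π(2lᵢ+1) = 13×7×11 = 1001
triangle coeff Δ(6,3,5) = 1/675675
Σ_t [1,3]: t=1:−1/8640 t=2:+1/2304 t=3:−1/8640 = 7/34560
(3j)²=7/429 [(6 3 5; 0 0 0)], sign=-1
Σ_t [0,0]: t=0:+1/69120 = 1/69120
(3j)²=4/143 [(6 3 5; 4 -3 -1)], sign=+1
⇒ 4πI² = 196/429
I = (-1)√(196/429/(4π)) = -0.19067531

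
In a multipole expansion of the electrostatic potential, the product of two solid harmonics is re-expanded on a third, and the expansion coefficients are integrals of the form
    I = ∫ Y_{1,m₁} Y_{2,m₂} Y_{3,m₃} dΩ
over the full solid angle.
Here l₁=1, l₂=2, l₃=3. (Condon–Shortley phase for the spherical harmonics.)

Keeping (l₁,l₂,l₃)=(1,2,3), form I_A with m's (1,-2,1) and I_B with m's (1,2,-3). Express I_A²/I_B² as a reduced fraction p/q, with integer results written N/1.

Shared (l₁,l₂,l₃)=(1,2,3): N and (l;000)² cancel in I_A²/I_B².
A: Δ = 0!·2!·4!/7! = 1/105; Racah Σ t=0..0: t=0:+1/48 = 1/48; ⇒ 3j(1 2 3; 1 -2 1)² = 1/105, sgn +1
B: Δ = 0!·2!·4!/7! = 1/105; Racah Σ t=0..0: t=0:+1/48 = 1/48; ⇒ 3j(1 2 3; 1 2 -3)² = 1/7, sgn +1
I_A²/I_B² = (1/105)/(1/7) = 1/15

1/15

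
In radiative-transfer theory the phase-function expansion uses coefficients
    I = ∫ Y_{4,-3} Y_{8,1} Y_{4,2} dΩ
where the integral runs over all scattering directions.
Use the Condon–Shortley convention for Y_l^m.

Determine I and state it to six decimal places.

Rules hold: Σm=0, L=16 even, 4≤4≤12.
N = 9·17·9 = 1377
Δ = 8!·0!·8!/17! = 1/218790
Racah Σ t=4..4: t=4:+1/331776 = 1/331776
⇒ 3j(4 8 4; 0 0 0)² = 490/21879, sgn +1
Racah Σ t=7..7: t=7:−1/7257600 = -1/7257600
⇒ 3j(4 8 4; -3 1 2)² = 14/12155, sgn -1
4πI² = N·(3j₀)²·(3jₘ)² = 12348/347633
I = -1·√(0.0355202/4π) = -0.05316586

-0.053166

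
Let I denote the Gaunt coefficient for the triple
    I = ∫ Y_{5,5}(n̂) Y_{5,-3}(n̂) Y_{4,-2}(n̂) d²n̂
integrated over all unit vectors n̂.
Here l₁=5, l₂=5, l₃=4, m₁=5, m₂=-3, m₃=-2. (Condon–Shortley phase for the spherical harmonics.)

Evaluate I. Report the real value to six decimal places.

-0.184127

m-sum 0 ✓  L=14 even ✓  0≤4≤10 ✓
Π(2lᵢ+1) = 11×11×9 = 1089
triangle coeff Δ(5,5,4) = 1/3153150
Σ_t [1,5]: t=1:−1/69120 t=2:+1/1728 t=3:−1/576 t=4:+1/1728 t=5:−1/69120 = -7/11520
(3j)²=2/143 [(5 5 4; 0 0 0)], sign=-1
Σ_t [0,0]: t=0:+1/69120 = 1/69120
(3j)²=4/143 [(5 5 4; 5 -3 -2)], sign=+1
⇒ 4πI² = 72/169
I = (-1)√(72/169/(4π)) = -0.18412721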